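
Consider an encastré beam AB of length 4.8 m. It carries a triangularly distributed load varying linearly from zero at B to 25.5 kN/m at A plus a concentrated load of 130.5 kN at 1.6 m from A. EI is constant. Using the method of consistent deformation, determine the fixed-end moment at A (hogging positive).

Take the two fixed-end moments M_A, M_B as redundants; the released structure is the simple span AB.
Simple-span end rotations at A and B under the given loads:
  at A: triangular load, peak 25.5: w₀L³/(45EI) = 62.67/EI
  at B: triangular load, peak 25.5: 7w₀L³/(360EI) = 54.84/EI
  at A: point load 130.5 at a = 1.6: Pab(L + b)/(6LEI) = 185.6/EI
  at B: point load 130.5 at a = 1.6: Pab(L + a)/(6LEI) = 148.5/EI
  θ_A0 = 248.3/EI,  θ_B0 = 203.3/EI
Flexibility coefficients: a unit moment at one end gives L/(3EI) there and L/(6EI) at the far end, so f₁₁ = f₂₂ = 1.6/EI and f₁₂ = f₂₁ = 0.8/EI.
Compatibility — zero rotation at each built-in end:
  1.6 M_A + 0.8 M_B = 248.3
  0.8 M_A + 1.6 M_B = 203.3
Solving the pair gives M_A = 122.2 kN·m and M_B = 65.98 kN·m (hogging).

M_A = 122.2 kN·m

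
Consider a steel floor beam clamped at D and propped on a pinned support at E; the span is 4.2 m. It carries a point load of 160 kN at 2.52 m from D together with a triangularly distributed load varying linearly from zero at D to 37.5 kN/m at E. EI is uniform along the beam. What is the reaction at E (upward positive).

Remove the prop at E; the released (primary) structure is a cantilever built in at D.
Downward deflection at the released point E due to the loads:
  point load 160 at a = 2.52: Pa²(3L − a)/(6EI) = 1707/EI
  triangular load, peak 37.5 at the free end: 11w₀L⁴/(120EI) = 1070/EI
  δ_0 = 2777/EI
Flexibility coefficient — unit upward force at E: δ_{EE} = L³/(3EI) = 24.7/EI.
The prop prevents deflection at E: R_E = δ_0/δ_{EE} = 2777/24.7 = 112.4 kN.

R_E = 112.4 kN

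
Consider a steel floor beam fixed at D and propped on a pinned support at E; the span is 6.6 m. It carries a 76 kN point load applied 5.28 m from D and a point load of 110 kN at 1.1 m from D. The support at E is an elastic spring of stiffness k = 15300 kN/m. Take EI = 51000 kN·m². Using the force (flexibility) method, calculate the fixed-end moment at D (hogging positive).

Remove the prop at E; the released (primary) structure is a cantilever built in at D.
Downward deflection at the released point E due to the loads:
  point load 76 at a = 5.28: Pa²(3L − a)/(6EI) = 5127/EI
  point load 110 at a = 1.1: Pa²(3L − a)/(6EI) = 414.8/EI
  δ_0 = 5542/EI
Flexibility coefficient — unit upward force at E: δ_{EE} = L³/(3EI) = 95.83/EI.
With EI = 51000 kN·m²: δ_0 = 0.10867 m and δ_{EE} = 0.001879 m/kN.
Compatibility — the spring shortens by R_E/k under the reaction it provides: δ_0 − R_E·δ_{EE} = R_E/k. With 1/k = 0.000065 m/kN, R_E = δ_0 / (δ_{EE} + 1/k) = 0.10867 / (0.001879 + 0.000065) = 55.89 kN.
Moment equilibrium about D: M_D = Σ(load moments about D) − R_E·L = 522.3 − 55.89×6.6 = 153.4 kN·m.

M_D = 153.4 kN·m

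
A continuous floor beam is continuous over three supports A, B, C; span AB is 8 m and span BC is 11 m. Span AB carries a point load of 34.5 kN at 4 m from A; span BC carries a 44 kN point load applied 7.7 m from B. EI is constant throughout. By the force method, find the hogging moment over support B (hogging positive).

M_B = 60.04 kN·m

Take M_B as the redundant. Released structure: two simple spans AB and BC with a hinge at B.
Rotations at B on the released spans (each span's end-slope, ×1/EI):
  span AB: point load 34.5 at a = 4: Pab(L + a)/(6LEI) = 138/EI
  span BC: point load 44 at a = 7.7: Pab(L + b)/(6LEI) = 242.2/EI
  relative rotation θ_0 = (138 + 242.2)/EI = 380.2/EI
A unit hogging moment at B produces rotation L₁/(3EI) + L₂/(3EI) = 6.333/EI.
Compatibility: M_B·(L₁+L₂)/(3EI) = θ_0, giving M_B = 60.04 kN·m (hogging).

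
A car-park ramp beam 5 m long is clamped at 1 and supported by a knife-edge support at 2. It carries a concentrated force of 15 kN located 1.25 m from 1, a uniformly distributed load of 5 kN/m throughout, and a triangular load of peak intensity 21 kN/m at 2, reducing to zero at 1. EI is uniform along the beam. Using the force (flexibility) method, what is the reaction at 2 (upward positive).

R_2 = 39.54 kN

Remove the prop at 2; the released (primary) structure is a cantilever built in at 1.
Free-end deflection of the primary structure under the applied loading (downward +):
  point load 15 at a = 1.25: Pa²(3L − a)/(6EI) = 53.71/EI
  UDL 5: wL⁴/(8EI) = 390.6/EI
  triangular load, peak 21 at the free end: 11w₀L⁴/(120EI) = 1203/EI
  δ_0 = 1647/EI
Tip deflection under a unit load at 2: L³/(3EI) = 41.67/EI.
Compatibility at 2: δ_0 − R_2·δ_{22} = 0, so R_2 = 1647/41.67 = 39.54 kN.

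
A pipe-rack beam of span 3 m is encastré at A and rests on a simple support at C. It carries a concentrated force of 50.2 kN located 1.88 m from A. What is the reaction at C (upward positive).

Take the reaction at C as the redundant and release it; the primary structure is a cantilever fixed at A.
Downward deflection at the released point C due to the loads:
  point load 50.2 at a = 1.88: Pa²(3L − a)/(6EI) = 210.5/EI
Tip deflection under a unit load at C: L³/(3EI) = 9/EI.
The prop prevents deflection at C: R_C = δ_0/δ_{CC} = 210.5/9 = 23.39 kN.

R_C = 23.39 kN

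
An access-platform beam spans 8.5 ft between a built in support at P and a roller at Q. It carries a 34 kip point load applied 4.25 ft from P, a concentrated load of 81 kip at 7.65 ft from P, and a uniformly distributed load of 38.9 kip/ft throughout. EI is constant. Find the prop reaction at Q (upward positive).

R_Q = 203.5 kip

Remove the prop at Q; the released (primary) structure is a cantilever built in at P.
Primary-structure tip deflection at Q by superposition:
  point load 34 at a = 4.25: Pa²(3L − a)/(6EI) = 2175/EI
  point load 81 at a = 7.65: Pa²(3L − a)/(6EI) = 14102/EI
  UDL 38.9: wL⁴/(8EI) = 25383/EI
  δ_0 = 41660/EI
Flexibility coefficient — unit upward force at Q: δ_{QQ} = L³/(3EI) = 204.7/EI.
Compatibility at Q: δ_0 − R_Q·δ_{QQ} = 0, so R_Q = 41660/204.7 = 203.5 kip.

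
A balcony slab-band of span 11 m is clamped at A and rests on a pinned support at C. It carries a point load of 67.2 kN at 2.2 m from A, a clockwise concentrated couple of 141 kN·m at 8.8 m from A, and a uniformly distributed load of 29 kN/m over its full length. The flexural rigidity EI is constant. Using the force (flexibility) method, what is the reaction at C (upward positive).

Remove the prop at C; the released (primary) structure is a cantilever built in at A.
Primary-structure tip deflection at C by superposition:
  point load 67.2 at a = 2.2: Pa²(3L − a)/(6EI) = 1670/EI
  clockwise couple 141 at a = 8.8: M₀a(2L − a)/(2EI) = 8189/EI
  UDL 29: wL⁴/(8EI) = 53074/EI
  δ_0 = 62933/EI
Flexibility coefficient — unit upward force at C: δ_{CC} = L³/(3EI) = 443.7/EI.
The prop prevents deflection at C: R_C = δ_0/δ_{CC} = 62933/443.7 = 141.8 kN.

R_C = 141.8 kN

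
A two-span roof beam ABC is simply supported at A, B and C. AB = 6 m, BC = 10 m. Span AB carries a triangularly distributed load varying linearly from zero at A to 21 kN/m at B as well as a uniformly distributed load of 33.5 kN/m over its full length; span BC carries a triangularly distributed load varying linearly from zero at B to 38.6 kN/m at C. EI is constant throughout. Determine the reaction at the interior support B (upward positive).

R_B = 264.5 kN

Take M_B as the redundant. Released structure: two simple spans AB and BC with a hinge at B.
Discontinuity in slope at B on the released structure — sum the simple-span end rotations:
  span AB: triangular load, peak 21: w₀L³/(45EI) = 100.8/EI
  span AB: UDL 33.5: wL³/(24EI) = 301.5/EI
  span BC: triangular load, peak 38.6: 7w₀L³/(360EI) = 750.6/EI
  relative rotation θ_0 = (402.3 + 750.6)/EI = 1153/EI
A unit hogging moment at B produces rotation L₁/(3EI) + L₂/(3EI) = 5.333/EI.
Compatibility: M_B·(L₁+L₂)/(3EI) = θ_0, giving M_B = 216.2 kN·m (hogging).
Span AB, ΣM about A with M_B applied at B: R_B^{AB}·6 = 855 + 216.2, so R_B^{AB} = 178.5 kN and R_A = 264 − 178.5 = 85.47 kN.
Span BC, ΣM about C: R_B^{BC}·10 = 643.3 + 216.2, so R_B^{BC} = 85.95 kN and R_C = 193 − 85.95 = 107.1 kN.
R_B = 178.5 + 85.95 = 264.5 kN.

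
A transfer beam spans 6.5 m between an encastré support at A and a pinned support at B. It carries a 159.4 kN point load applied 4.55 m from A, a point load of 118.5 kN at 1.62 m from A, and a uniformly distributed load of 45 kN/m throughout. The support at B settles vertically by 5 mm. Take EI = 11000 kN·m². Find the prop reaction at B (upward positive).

Remove the prop at B; the released (primary) structure is a cantilever built in at A.
Downward deflection at the released point B due to the loads:
  point load 159.4 at a = 4.55: Pa²(3L − a)/(6EI) = 8222/EI
  point load 118.5 at a = 1.62: Pa²(3L − a)/(6EI) = 926.8/EI
  UDL 45: wL⁴/(8EI) = 10041/EI
  δ_0 = 19190/EI
Flexibility coefficient — unit upward force at B: δ_{BB} = L³/(3EI) = 91.54/EI.
With EI = 11000 kN·m²: δ_0 = 1.7446 m and δ_{BB} = 0.008322 m/kN.
Compatibility — the beam at B must follow the support down by 0.005 m: δ_0 − R_B·δ_{BB} = 0.005, so R_B = (1.7446 − 0.005)/0.008322 = 209 kN.

R_B = 209 kN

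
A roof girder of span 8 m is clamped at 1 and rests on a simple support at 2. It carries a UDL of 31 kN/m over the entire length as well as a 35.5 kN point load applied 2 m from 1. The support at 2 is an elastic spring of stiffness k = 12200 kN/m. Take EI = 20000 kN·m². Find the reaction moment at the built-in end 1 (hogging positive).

M_1 = 301.9 kN·m

Take the reaction at 2 as the redundant and release it; the primary structure is a cantilever fixed at 1.
Free-end deflection of the primary structure under the applied loading (downward +):
  UDL 31: wL⁴/(8EI) = 15872/EI
  point load 35.5 at a = 2: Pa²(3L − a)/(6EI) = 520.7/EI
  δ_0 = 16393/EI
Tip deflection under a unit load at 2: L³/(3EI) = 170.7/EI.
With EI = 20000 kN·m²: δ_0 = 0.81963 m and δ_{22} = 0.008533 m/kN.
Compatibility — the spring shortens by R_2/k under the reaction it provides: δ_0 − R_2·δ_{22} = R_2/k. With 1/k = 0.000082 m/kN, R_2 = δ_0 / (δ_{22} + 1/k) = 0.81963 / (0.008533 + 0.000082) = 95.14 kN.
Moment equilibrium about 1: M_1 = Σ(load moments about 1) − R_2·L = 1063 − 95.14×8 = 301.9 kN·m.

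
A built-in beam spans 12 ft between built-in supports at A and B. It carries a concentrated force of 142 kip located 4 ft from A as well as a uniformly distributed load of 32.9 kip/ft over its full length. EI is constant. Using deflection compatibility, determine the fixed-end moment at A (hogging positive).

M_A = 647.2 kip·ft

Take the two fixed-end moments M_A, M_B as redundants; the released structure is the simple span AB.
On the primary (simply-supported) span, the end slopes from the loading are:
  at A: point load 142 at a = 4: Pab(L + b)/(6LEI) = 1262/EI
  at B: point load 142 at a = 4: Pab(L + a)/(6LEI) = 1010/EI
  at A: UDL 32.9: wL³/(24EI) = 2369/EI
  at B: UDL 32.9: wL³/(24EI) = 2369/EI
  θ_A0 = 3631/EI,  θ_B0 = 3379/EI
Flexibility coefficients: a unit moment at one end gives L/(3EI) there and L/(6EI) at the far end, so f₁₁ = f₂₂ = 4/EI and f₁₂ = f₂₁ = 2/EI.
Compatibility — zero rotation at each built-in end:
  4 M_A + 2 M_B = 3631
  2 M_A + 4 M_B = 3379
Solving the pair gives M_A = 647.2 kip·ft and M_B = 521 kip·ft (hogging).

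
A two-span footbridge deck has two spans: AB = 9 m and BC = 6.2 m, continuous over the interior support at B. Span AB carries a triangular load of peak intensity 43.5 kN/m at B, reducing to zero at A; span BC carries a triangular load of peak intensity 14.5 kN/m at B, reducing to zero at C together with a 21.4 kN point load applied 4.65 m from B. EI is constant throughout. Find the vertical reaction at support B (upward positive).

Release continuity at B by inserting a hinge; the redundant is the internal moment M_B. The primary structure is two simply-supported spans AB and BC.
Discontinuity in slope at B on the released structure — sum the simple-span end rotations:
  span AB: triangular load, peak 43.5: w₀L³/(45EI) = 704.7/EI
  span BC: triangular load, peak 14.5: w₀L³/(45EI) = 76.79/EI
  span BC: point load 21.4 at a = 4.65: Pab(L + b)/(6LEI) = 32.13/EI
  relative rotation θ_0 = (704.7 + 108.9)/EI = 813.6/EI
A unit hogging moment at B produces rotation L₁/(3EI) + L₂/(3EI) = 5.067/EI.
Compatibility: M_B·(L₁+L₂)/(3EI) = θ_0, giving M_B = 160.6 kN·m (hogging).
Span AB, ΣM about A with M_B applied at B: R_B^{AB}·9 = 1174 + 160.6, so R_B^{AB} = 148.3 kN and R_A = 195.8 − 148.3 = 47.41 kN.
Span BC, ΣM about C: R_B^{BC}·6.2 = 219 + 160.6, so R_B^{BC} = 61.22 kN and R_C = 66.35 − 61.22 = 5.133 kN.
R_B = 148.3 + 61.22 = 209.6 kN.

R_B = 209.6 kN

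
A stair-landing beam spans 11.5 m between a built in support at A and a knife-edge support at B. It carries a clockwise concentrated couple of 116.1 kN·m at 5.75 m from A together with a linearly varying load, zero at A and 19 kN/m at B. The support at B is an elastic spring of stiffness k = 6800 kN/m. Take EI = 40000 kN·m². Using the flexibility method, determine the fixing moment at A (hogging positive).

M_A = 141.5 kN·m

Take the reaction at B as the redundant and release it; the primary structure is a cantilever fixed at A.
Primary-structure tip deflection at B by superposition:
  clockwise couple 116.1 at a = 5.75: M₀a(2L − a)/(2EI) = 5758/EI
  triangular load, peak 19 at the free end: 11w₀L⁴/(120EI) = 30462/EI
  δ_0 = 36220/EI
Tip deflection under a unit load at B: L³/(3EI) = 507/EI.
With EI = 40000 kN·m²: δ_0 = 0.90549 m and δ_{BB} = 0.012674 m/kN.
Compatibility — the spring shortens by R_B/k under the reaction it provides: δ_0 − R_B·δ_{BB} = R_B/k. With 1/k = 0.000147 m/kN, R_B = δ_0 / (δ_{BB} + 1/k) = 0.90549 / (0.012674 + 0.000147) = 70.63 kN.
Moment equilibrium about A: M_A = Σ(load moments about A) − R_B·L = 953.7 − 70.63×11.5 = 141.5 kN·m.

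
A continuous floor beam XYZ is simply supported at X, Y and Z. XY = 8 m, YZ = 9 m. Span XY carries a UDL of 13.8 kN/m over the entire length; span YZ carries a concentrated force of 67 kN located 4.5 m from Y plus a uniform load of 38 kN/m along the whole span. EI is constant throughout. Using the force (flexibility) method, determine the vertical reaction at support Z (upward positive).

R_Z = 169.4 kN

Release continuity at Y by inserting a hinge; the redundant is the internal moment M_Y. The primary structure is two simply-supported spans XY and YZ.
End slopes at the hinge Y, treating each span as simply supported:
  span XY: UDL 13.8: wL³/(24EI) = 294.4/EI
  span YZ: point load 67 at a = 4.5: Pab(L + b)/(6LEI) = 339.2/EI
  span YZ: UDL 38: wL³/(24EI) = 1154/EI
  relative rotation θ_0 = (294.4 + 1493)/EI = 1788/EI
A unit hogging moment at Y produces rotation L₁/(3EI) + L₂/(3EI) = 5.667/EI.
Compatibility: M_Y·(L₁+L₂)/(3EI) = θ_0, giving M_Y = 315.5 kN·m (hogging).
Span YZ, ΣM about Z: R_Y^{YZ}·9 = 1840 + 315.5, so R_Y^{YZ} = 239.6 kN and R_Z = 409 − 239.6 = 169.4 kN.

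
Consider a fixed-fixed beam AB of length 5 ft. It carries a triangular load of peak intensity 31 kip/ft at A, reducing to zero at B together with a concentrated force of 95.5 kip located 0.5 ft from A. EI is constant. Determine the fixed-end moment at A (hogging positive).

Release both end moments; the primary structure is a simply-supported span AB with redundants M_A and M_B.
Simple-span end rotations at A and B under the given loads:
  at A: triangular load, peak 31: w₀L³/(45EI) = 86.11/EI
  at B: triangular load, peak 31: 7w₀L³/(360EI) = 75.35/EI
  at A: point load 95.5 at a = 0.5: Pab(L + b)/(6LEI) = 68.04/EI
  at B: point load 95.5 at a = 0.5: Pab(L + a)/(6LEI) = 39.39/EI
  θ_A0 = 154.2/EI,  θ_B0 = 114.7/EI
Flexibility coefficients: a unit moment at one end gives L/(3EI) there and L/(6EI) at the far end, so f₁₁ = f₂₂ = 1.667/EI and f₁₂ = f₂₁ = 0.8333/EI.
Compatibility — zero rotation at each built-in end:
  1.667 M_A + 0.8333 M_B = 154.2
  0.8333 M_A + 1.667 M_B = 114.7
Solving the pair gives M_A = 77.43 kip·ft and M_B = 30.13 kip·ft (hogging).

M_A = 77.43 kip·ft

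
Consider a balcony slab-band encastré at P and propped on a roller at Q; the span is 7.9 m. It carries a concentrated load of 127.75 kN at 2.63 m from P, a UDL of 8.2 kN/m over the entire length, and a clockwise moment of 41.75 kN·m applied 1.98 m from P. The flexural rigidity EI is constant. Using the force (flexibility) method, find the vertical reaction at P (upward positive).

R_P = 145.9 kN

Choose R_Q as the redundant. The primary structure is the cantilever fixed at P.
Free-end deflection of the primary structure under the applied loading (downward +):
  point load 127.75 at a = 2.63: Pa²(3L − a)/(6EI) = 3103/EI
  UDL 8.2: wL⁴/(8EI) = 3992/EI
  clockwise couple 41.75 at a = 1.98: M₀a(2L − a)/(2EI) = 571.2/EI
  δ_0 = 7667/EI
Tip deflection under a unit load at Q: L³/(3EI) = 164.3/EI.
Compatibility at Q: δ_0 − R_Q·δ_{QQ} = 0, so R_Q = 7667/164.3 = 46.65 kN.
Vertical equilibrium: R_P = ΣP − R_Q = 192.5 − 46.65 = 145.9 kN.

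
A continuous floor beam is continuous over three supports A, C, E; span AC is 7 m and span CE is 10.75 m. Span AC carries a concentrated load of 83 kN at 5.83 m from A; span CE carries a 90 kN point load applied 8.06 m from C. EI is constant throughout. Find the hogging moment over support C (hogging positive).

M_C = 97.95 kN·m

Take M_C as the redundant. Released structure: two simple spans AC and CE with a hinge at C.
Discontinuity in slope at C on the released structure — sum the simple-span end rotations:
  span AC: point load 83 at a = 5.83: Pab(L + a)/(6LEI) = 172.9/EI
  span CE: point load 90 at a = 8.06: Pab(L + b)/(6LEI) = 406.6/EI
  relative rotation θ_0 = (172.9 + 406.6)/EI = 579.5/EI
A unit hogging moment at C produces rotation L₁/(3EI) + L₂/(3EI) = 5.917/EI.
Compatibility: M_C·(L₁+L₂)/(3EI) = θ_0, giving M_C = 97.95 kN·m (hogging).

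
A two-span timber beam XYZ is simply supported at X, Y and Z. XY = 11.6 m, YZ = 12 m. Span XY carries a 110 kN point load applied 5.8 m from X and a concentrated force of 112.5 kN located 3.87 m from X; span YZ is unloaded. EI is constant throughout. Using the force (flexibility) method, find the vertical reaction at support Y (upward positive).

R_Y = 128.6 kN

Release continuity at Y by inserting a hinge; the redundant is the internal moment M_Y. The primary structure is two simply-supported spans XY and YZ.
Discontinuity in slope at Y on the released structure — sum the simple-span end rotations:
  span XY: point load 110 at a = 5.8: Pab(L + a)/(6LEI) = 925.1/EI
  span XY: point load 112.5 at a = 3.87: Pab(L + a)/(6LEI) = 748/EI
  relative rotation θ_0 = (1673 + 0)/EI = 1673/EI
A unit hogging moment at Y produces rotation L₁/(3EI) + L₂/(3EI) = 7.867/EI.
Slope continuity at Y: θ_0 = M_Y·7.867/EI, so M_Y = 1673/7.867 = 212.7 kN·m (hogging).
Span XY, ΣM about X with M_Y applied at Y: R_Y^{XY}·11.6 = 1073 + 212.7, so R_Y^{XY} = 110.9 kN and R_X = 222.5 − 110.9 = 111.6 kN.
Span YZ, ΣM about Z: R_Y^{YZ}·12 = 0 + 212.7, so R_Y^{YZ} = 17.72 kN and R_Z = 0 − 17.72 = -17.72 kN.
R_Y = 110.9 + 17.72 = 128.6 kN.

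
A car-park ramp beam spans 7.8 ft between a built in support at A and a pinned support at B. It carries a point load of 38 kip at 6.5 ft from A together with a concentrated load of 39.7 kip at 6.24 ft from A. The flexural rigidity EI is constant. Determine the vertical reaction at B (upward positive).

R_B = 56.54 kip

Take the reaction at B as the redundant and release it; the primary structure is a cantilever fixed at A.
Primary-structure tip deflection at B by superposition:
  point load 38 at a = 6.5: Pa²(3L − a)/(6EI) = 4522/EI
  point load 39.7 at a = 6.24: Pa²(3L − a)/(6EI) = 4421/EI
  δ_0 = 8943/EI
Tip deflection under a unit load at B: L³/(3EI) = 158.2/EI.
Compatibility at B: δ_0 − R_B·δ_{BB} = 0, so R_B = 8943/158.2 = 56.54 kip.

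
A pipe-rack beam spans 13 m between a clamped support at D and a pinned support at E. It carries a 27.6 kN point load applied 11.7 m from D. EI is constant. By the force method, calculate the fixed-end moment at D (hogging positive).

M_D = 17.76 kN·m

Remove the prop at E; the released (primary) structure is a cantilever built in at D.
Primary-structure tip deflection at E by superposition:
  point load 27.6 at a = 11.7: Pa²(3L − a)/(6EI) = 17191/EI
Tip deflection under a unit load at E: L³/(3EI) = 732.3/EI.
Compatibility at E: δ_0 − R_E·δ_{EE} = 0, so R_E = 17191/732.3 = 23.47 kN.
Moment equilibrium about D: M_D = Σ(load moments about D) − R_E·L = 322.9 − 23.47×13 = 17.76 kN·m.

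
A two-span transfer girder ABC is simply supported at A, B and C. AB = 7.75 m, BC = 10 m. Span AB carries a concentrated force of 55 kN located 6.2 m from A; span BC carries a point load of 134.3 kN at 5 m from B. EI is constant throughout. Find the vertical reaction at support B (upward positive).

Release continuity at B by inserting a hinge; the redundant is the internal moment M_B. The primary structure is two simply-supported spans AB and BC.
Rotations at B on the released spans (each span's end-slope, ×1/EI):
  span AB: point load 55 at a = 6.2: Pab(L + a)/(6LEI) = 158.6/EI
  span BC: point load 134.3 at a = 5: Pab(L + b)/(6LEI) = 839.4/EI
  relative rotation θ_0 = (158.6 + 839.4)/EI = 997.9/EI
A unit hogging moment at B produces rotation L₁/(3EI) + L₂/(3EI) = 5.917/EI.
Compatibility: M_B·(L₁+L₂)/(3EI) = θ_0, giving M_B = 168.7 kN·m (hogging).
Span AB, ΣM about A with M_B applied at B: R_B^{AB}·7.75 = 341 + 168.7, so R_B^{AB} = 65.76 kN and R_A = 55 − 65.76 = -10.76 kN.
Span BC, ΣM about C: R_B^{BC}·10 = 671.5 + 168.7, so R_B^{BC} = 84.02 kN and R_C = 134.3 − 84.02 = 50.28 kN.
R_B = 65.76 + 84.02 = 149.8 kN.

R_B = 149.8 kN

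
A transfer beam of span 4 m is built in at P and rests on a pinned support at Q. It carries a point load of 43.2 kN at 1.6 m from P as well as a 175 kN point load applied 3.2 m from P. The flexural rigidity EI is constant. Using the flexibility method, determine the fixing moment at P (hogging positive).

Take the reaction at Q as the redundant and release it; the primary structure is a cantilever fixed at P.
Free-end deflection of the primary structure under the applied loading (downward +):
  point load 43.2 at a = 1.6: Pa²(3L − a)/(6EI) = 191.7/EI
  point load 175 at a = 3.2: Pa²(3L − a)/(6EI) = 2628/EI
  δ_0 = 2820/EI
Tip deflection under a unit load at Q: L³/(3EI) = 21.33/EI.
Compatibility at Q: δ_0 − R_Q·δ_{QQ} = 0, so R_Q = 2820/21.33 = 132.2 kN.
Moment equilibrium about P: M_P = Σ(load moments about P) − R_Q·L = 629.1 − 132.2×4 = 100.4 kN·m.

M_P = 100.4 kN·m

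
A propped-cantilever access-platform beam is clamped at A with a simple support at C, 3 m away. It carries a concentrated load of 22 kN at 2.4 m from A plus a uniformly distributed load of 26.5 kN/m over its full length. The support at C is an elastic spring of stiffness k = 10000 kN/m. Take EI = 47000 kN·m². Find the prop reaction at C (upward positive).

R_C = 29.76 kN

Take the reaction at C as the redundant and release it; the primary structure is a cantilever fixed at A.
Downward deflection at the released point C due to the loads:
  point load 22 at a = 2.4: Pa²(3L − a)/(6EI) = 139.4/EI
  UDL 26.5: wL⁴/(8EI) = 268.3/EI
  δ_0 = 407.7/EI
Flexibility coefficient — unit upward force at C: δ_{CC} = L³/(3EI) = 9/EI.
With EI = 47000 kN·m²: δ_0 = 0.008675 m and δ_{CC} = 0.000191 m/kN.
Compatibility — the spring shortens by R_C/k under the reaction it provides: δ_0 − R_C·δ_{CC} = R_C/k. With 1/k = 0.0001 m/kN, R_C = δ_0 / (δ_{CC} + 1/k) = 0.008675 / (0.000191 + 0.0001) = 29.76 kN.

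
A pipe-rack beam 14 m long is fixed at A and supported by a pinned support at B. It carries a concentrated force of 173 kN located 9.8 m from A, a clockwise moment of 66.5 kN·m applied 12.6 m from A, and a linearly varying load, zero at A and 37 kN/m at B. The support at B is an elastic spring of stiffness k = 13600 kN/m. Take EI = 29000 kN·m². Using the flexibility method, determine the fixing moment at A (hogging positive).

M_A = 729.4 kN·m

Choose R_B as the redundant. The primary structure is the cantilever fixed at A.
Free-end deflection of the primary structure under the applied loading (downward +):
  point load 173 at a = 9.8: Pa²(3L − a)/(6EI) = 89167/EI
  clockwise couple 66.5 at a = 12.6: M₀a(2L − a)/(2EI) = 6452/EI
  triangular load, peak 37 at the free end: 11w₀L⁴/(120EI) = 130294/EI
  δ_0 = 225913/EI
Tip deflection under a unit load at B: L³/(3EI) = 914.7/EI.
With EI = 29000 kN·m²: δ_0 = 7.7901 m and δ_{BB} = 0.03154 m/kN.
Compatibility — the spring shortens by R_B/k under the reaction it provides: δ_0 − R_B·δ_{BB} = R_B/k. With 1/k = 0.000074 m/kN, R_B = δ_0 / (δ_{BB} + 1/k) = 7.7901 / (0.03154 + 0.000074) = 246.4 kN.
Moment equilibrium about A: M_A = Σ(load moments about A) − R_B·L = 4179 − 246.4×14 = 729.4 kN·m.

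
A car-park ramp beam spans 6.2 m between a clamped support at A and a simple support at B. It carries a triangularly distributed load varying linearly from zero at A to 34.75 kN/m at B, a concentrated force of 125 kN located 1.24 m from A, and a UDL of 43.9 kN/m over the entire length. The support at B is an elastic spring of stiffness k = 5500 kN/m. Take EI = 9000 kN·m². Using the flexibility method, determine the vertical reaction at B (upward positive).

R_B = 164.9 kN

Take the reaction at B as the redundant and release it; the primary structure is a cantilever fixed at A.
Primary-structure tip deflection at B by superposition:
  triangular load, peak 34.75 at the free end: 11w₀L⁴/(120EI) = 4707/EI
  point load 125 at a = 1.24: Pa²(3L − a)/(6EI) = 556.1/EI
  UDL 43.9: wL⁴/(8EI) = 8109/EI
  δ_0 = 13371/EI
Flexibility coefficient — unit upward force at B: δ_{BB} = L³/(3EI) = 79.44/EI.
With EI = 9000 kN·m²: δ_0 = 1.4857 m and δ_{BB} = 0.008827 m/kN.
Compatibility — the spring shortens by R_B/k under the reaction it provides: δ_0 − R_B·δ_{BB} = R_B/k. With 1/k = 0.000182 m/kN, R_B = δ_0 / (δ_{BB} + 1/k) = 1.4857 / (0.008827 + 0.000182) = 164.9 kN.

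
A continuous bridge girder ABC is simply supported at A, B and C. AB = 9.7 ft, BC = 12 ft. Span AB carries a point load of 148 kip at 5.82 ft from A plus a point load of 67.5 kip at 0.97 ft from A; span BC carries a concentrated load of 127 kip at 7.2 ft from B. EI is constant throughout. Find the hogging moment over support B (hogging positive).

Release continuity at B by inserting a hinge; the redundant is the internal moment M_B. The primary structure is two simply-supported spans AB and BC.
End slopes at the hinge B, treating each span as simply supported:
  span AB: point load 148 at a = 5.82: Pab(L + a)/(6LEI) = 891.2/EI
  span AB: point load 67.5 at a = 0.97: Pab(L + a)/(6LEI) = 104.8/EI
  span BC: point load 127 at a = 7.2: Pab(L + b)/(6LEI) = 1024/EI
  relative rotation θ_0 = (996 + 1024)/EI = 2020/EI
A unit hogging moment at B produces rotation L₁/(3EI) + L₂/(3EI) = 7.233/EI.
Slope continuity at B: θ_0 = M_B·7.233/EI, so M_B = 2020/7.233 = 279.3 kip·ft (hogging).

M_B = 279.3 kip·ft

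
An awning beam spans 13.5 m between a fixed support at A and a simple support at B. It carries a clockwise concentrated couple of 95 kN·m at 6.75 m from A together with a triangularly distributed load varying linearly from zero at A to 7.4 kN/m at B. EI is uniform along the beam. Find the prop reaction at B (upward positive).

Release the roller at B. Primary structure: cantilever fixed at A.
Deflection at B on the released cantilever, summing each load's contribution:
  clockwise couple 95 at a = 6.75: M₀a(2L − a)/(2EI) = 6493/EI
  triangular load, peak 7.4 at the free end: 11w₀L⁴/(120EI) = 22531/EI
  δ_0 = 29024/EI
Flexibility coefficient — unit upward force at B: δ_{BB} = L³/(3EI) = 820.1/EI.
The prop prevents deflection at B: R_B = δ_0/δ_{BB} = 29024/820.1 = 35.39 kN.

R_B = 35.39 kN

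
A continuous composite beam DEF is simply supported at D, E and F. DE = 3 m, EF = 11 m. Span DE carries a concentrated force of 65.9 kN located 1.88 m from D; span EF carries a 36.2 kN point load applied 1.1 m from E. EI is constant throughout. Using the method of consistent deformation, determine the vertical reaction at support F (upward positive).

R_F = 0.4553 kN

Take M_E as the redundant. Released structure: two simple spans DE and EF with a hinge at E.
Rotations at E on the released spans (each span's end-slope, ×1/EI):
  span DE: point load 65.9 at a = 1.88: Pab(L + a)/(6LEI) = 37.62/EI
  span EF: point load 36.2 at a = 1.1: Pab(L + b)/(6LEI) = 124.8/EI
  relative rotation θ_0 = (37.62 + 124.8)/EI = 162.5/EI
A unit hogging moment at E produces rotation L₁/(3EI) + L₂/(3EI) = 4.667/EI.
Compatibility: M_E·(L₁+L₂)/(3EI) = θ_0, giving M_E = 34.81 kN·m (hogging).
Span EF, ΣM about F: R_E^{EF}·11 = 358.4 + 34.81, so R_E^{EF} = 35.74 kN and R_F = 36.2 − 35.74 = 0.4553 kN.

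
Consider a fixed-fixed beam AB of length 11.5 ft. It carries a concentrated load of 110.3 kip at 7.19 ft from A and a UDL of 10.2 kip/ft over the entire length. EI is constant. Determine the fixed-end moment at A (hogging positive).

Release both end moments; the primary structure is a simply-supported span AB with redundants M_A and M_B.
End rotations of the released simple span under the applied load (×1/EI):
  at A: point load 110.3 at a = 7.19: Pab(L + b)/(6LEI) = 783.2/EI
  at B: point load 110.3 at a = 7.19: Pab(L + a)/(6LEI) = 925.9/EI
  at A: UDL 10.2: wL³/(24EI) = 646.4/EI
  at B: UDL 10.2: wL³/(24EI) = 646.4/EI
  θ_A0 = 1430/EI,  θ_B0 = 1572/EI
Flexibility coefficients: a unit moment at one end gives L/(3EI) there and L/(6EI) at the far end, so f₁₁ = f₂₂ = 3.833/EI and f₁₂ = f₂₁ = 1.917/EI.
Compatibility — zero rotation at each built-in end:
  3.833 M_A + 1.917 M_B = 1430
  1.917 M_A + 3.833 M_B = 1572
Solving the pair gives M_A = 223.8 kip·ft and M_B = 298.2 kip·ft (hogging).

M_A = 223.8 kip·ft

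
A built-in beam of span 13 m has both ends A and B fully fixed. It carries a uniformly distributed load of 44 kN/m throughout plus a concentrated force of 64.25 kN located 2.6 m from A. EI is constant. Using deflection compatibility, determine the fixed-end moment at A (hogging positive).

M_A = 726.6 kN·m

Take the two fixed-end moments M_A, M_B as redundants; the released structure is the simple span AB.
On the primary (simply-supported) span, the end slopes from the loading are:
  at A: UDL 44: wL³/(24EI) = 4028/EI
  at B: UDL 44: wL³/(24EI) = 4028/EI
  at A: point load 64.25 at a = 2.6: Pab(L + b)/(6LEI) = 521.2/EI
  at B: point load 64.25 at a = 2.6: Pab(L + a)/(6LEI) = 347.5/EI
  θ_A0 = 4549/EI,  θ_B0 = 4375/EI
Flexibility coefficients: a unit moment at one end gives L/(3EI) there and L/(6EI) at the far end, so f₁₁ = f₂₂ = 4.333/EI and f₁₂ = f₂₁ = 2.167/EI.
Compatibility — zero rotation at each built-in end:
  4.333 M_A + 2.167 M_B = 4549
  2.167 M_A + 4.333 M_B = 4375
Solving the pair gives M_A = 726.6 kN·m and M_B = 646.4 kN·m (hogging).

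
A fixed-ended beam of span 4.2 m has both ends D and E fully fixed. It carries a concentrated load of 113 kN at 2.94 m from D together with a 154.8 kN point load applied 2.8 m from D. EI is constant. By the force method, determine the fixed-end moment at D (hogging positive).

M_D = 78.06 kN·m

Take the two fixed-end moments M_D, M_E as redundants; the released structure is the simple span DE.
Simple-span end rotations at D and E under the given loads:
  at D: point load 113 at a = 2.94: Pab(L + b)/(6LEI) = 90.7/EI
  at E: point load 113 at a = 2.94: Pab(L + a)/(6LEI) = 118.6/EI
  at D: point load 154.8 at a = 2.8: Pab(L + b)/(6LEI) = 134.8/EI
  at E: point load 154.8 at a = 2.8: Pab(L + a)/(6LEI) = 168.6/EI
  θ_D0 = 225.5/EI,  θ_E0 = 287.2/EI
Flexibility coefficients: a unit moment at one end gives L/(3EI) there and L/(6EI) at the far end, so f₁₁ = f₂₂ = 1.4/EI and f₁₂ = f₂₁ = 0.7/EI.
Compatibility — zero rotation at each built-in end:
  1.4 M_D + 0.7 M_E = 225.5
  0.7 M_D + 1.4 M_E = 287.2
Solving the pair gives M_D = 78.06 kN·m and M_E = 166.1 kN·m (hogging).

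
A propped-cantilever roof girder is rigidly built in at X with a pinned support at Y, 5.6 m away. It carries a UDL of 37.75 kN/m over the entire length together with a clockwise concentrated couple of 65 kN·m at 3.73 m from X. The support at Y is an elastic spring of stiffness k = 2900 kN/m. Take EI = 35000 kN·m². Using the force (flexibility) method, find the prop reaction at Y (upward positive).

Take the reaction at Y as the redundant and release it; the primary structure is a cantilever fixed at X.
Primary-structure tip deflection at Y by superposition:
  UDL 37.75: wL⁴/(8EI) = 4641/EI
  clockwise couple 65 at a = 3.73: M₀a(2L − a)/(2EI) = 905.6/EI
  δ_0 = 5546/EI
Flexibility coefficient — unit upward force at Y: δ_{YY} = L³/(3EI) = 58.54/EI.
With EI = 35000 kN·m²: δ_0 = 0.15846 m and δ_{YY} = 0.001673 m/kN.
Compatibility — the spring shortens by R_Y/k under the reaction it provides: δ_0 − R_Y·δ_{YY} = R_Y/k. With 1/k = 0.000345 m/kN, R_Y = δ_0 / (δ_{YY} + 1/k) = 0.15846 / (0.001673 + 0.000345) = 78.55 kN.

R_Y = 78.55 kN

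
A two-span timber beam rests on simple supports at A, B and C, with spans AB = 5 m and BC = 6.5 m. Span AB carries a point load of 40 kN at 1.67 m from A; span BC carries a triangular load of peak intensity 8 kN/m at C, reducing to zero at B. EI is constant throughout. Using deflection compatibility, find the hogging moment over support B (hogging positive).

M_B = 24.05 kN·m

Take M_B as the redundant. Released structure: two simple spans AB and BC with a hinge at B.
Rotations at B on the released spans (each span's end-slope, ×1/EI):
  span AB: point load 40 at a = 1.67: Pab(L + a)/(6LEI) = 49.46/EI
  span BC: triangular load, peak 8: 7w₀L³/(360EI) = 42.72/EI
  relative rotation θ_0 = (49.46 + 42.72)/EI = 92.18/EI
A unit hogging moment at B produces rotation L₁/(3EI) + L₂/(3EI) = 3.833/EI.
Compatibility: M_B·(L₁+L₂)/(3EI) = θ_0, giving M_B = 24.05 kN·m (hogging).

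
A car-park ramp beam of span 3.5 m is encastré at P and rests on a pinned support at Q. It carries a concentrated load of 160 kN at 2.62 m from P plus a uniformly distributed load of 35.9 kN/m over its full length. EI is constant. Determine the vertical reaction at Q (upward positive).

R_Q = 148 kN

Remove the prop at Q; the released (primary) structure is a cantilever built in at P.
Downward deflection at the released point Q due to the loads:
  point load 160 at a = 2.62: Pa²(3L − a)/(6EI) = 1442/EI
  UDL 35.9: wL⁴/(8EI) = 673.4/EI
  δ_0 = 2116/EI
Flexibility coefficient — unit upward force at Q: δ_{QQ} = L³/(3EI) = 14.29/EI.
Compatibility at Q: δ_0 − R_Q·δ_{QQ} = 0, so R_Q = 2116/14.29 = 148 kN.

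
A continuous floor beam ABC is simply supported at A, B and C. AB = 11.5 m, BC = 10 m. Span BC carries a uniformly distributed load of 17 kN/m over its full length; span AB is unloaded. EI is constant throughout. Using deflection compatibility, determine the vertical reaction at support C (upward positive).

R_C = 75.12 kN

Take M_B as the redundant. Released structure: two simple spans AB and BC with a hinge at B.
Rotations at B on the released spans (each span's end-slope, ×1/EI):
  span BC: UDL 17: wL³/(24EI) = 708.3/EI
  relative rotation θ_0 = (0 + 708.3)/EI = 708.3/EI
A unit hogging moment at B produces rotation L₁/(3EI) + L₂/(3EI) = 7.167/EI.
Compatibility: M_B·(L₁+L₂)/(3EI) = θ_0, giving M_B = 98.84 kN·m (hogging).
Span BC, ΣM about C: R_B^{BC}·10 = 850 + 98.84, so R_B^{BC} = 94.88 kN and R_C = 170 − 94.88 = 75.12 kN.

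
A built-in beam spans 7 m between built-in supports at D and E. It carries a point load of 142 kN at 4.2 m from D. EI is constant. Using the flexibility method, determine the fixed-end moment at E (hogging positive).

Take the two fixed-end moments M_D, M_E as redundants; the released structure is the simple span DE.
End rotations of the released simple span under the applied load (×1/EI):
  at D: point load 142 at a = 4.2: Pab(L + b)/(6LEI) = 389.6/EI
  at E: point load 142 at a = 4.2: Pab(L + a)/(6LEI) = 445.3/EI
  θ_D0 = 389.6/EI,  θ_E0 = 445.3/EI
Flexibility coefficients: a unit moment at one end gives L/(3EI) there and L/(6EI) at the far end, so f₁₁ = f₂₂ = 2.333/EI and f₁₂ = f₂₁ = 1.167/EI.
Compatibility — zero rotation at each built-in end:
  2.333 M_D + 1.167 M_E = 389.6
  1.167 M_D + 2.333 M_E = 445.3
Solving the pair gives M_D = 95.42 kN·m and M_E = 143.1 kN·m (hogging).

M_E = 143.1 kN·m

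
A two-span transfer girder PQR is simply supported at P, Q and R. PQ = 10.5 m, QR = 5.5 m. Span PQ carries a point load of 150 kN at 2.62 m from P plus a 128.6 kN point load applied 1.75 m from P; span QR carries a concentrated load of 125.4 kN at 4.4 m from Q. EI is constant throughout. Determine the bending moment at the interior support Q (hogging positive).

M_Q = 215.5 kN·m

Take M_Q as the redundant. Released structure: two simple spans PQ and QR with a hinge at Q.
End slopes at the hinge Q, treating each span as simply supported:
  span PQ: point load 150 at a = 2.62: Pab(L + a)/(6LEI) = 644.9/EI
  span PQ: point load 128.6 at a = 1.75: Pab(L + a)/(6LEI) = 382.9/EI
  span QR: point load 125.4 at a = 4.4: Pab(L + b)/(6LEI) = 121.4/EI
  relative rotation θ_0 = (1028 + 121.4)/EI = 1149/EI
A unit hogging moment at Q produces rotation L₁/(3EI) + L₂/(3EI) = 5.333/EI.
Slope continuity at Q: θ_0 = M_Q·5.333/EI, so M_Q = 1149/5.333 = 215.5 kN·m (hogging).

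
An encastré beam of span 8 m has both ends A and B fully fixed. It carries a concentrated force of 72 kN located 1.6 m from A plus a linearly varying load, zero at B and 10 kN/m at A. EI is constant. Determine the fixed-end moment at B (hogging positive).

M_B = 39.77 kN·m

Take the two fixed-end moments M_A, M_B as redundants; the released structure is the simple span AB.
Simple-span end rotations at A and B under the given loads:
  at A: point load 72 at a = 1.6: Pab(L + b)/(6LEI) = 221.2/EI
  at B: point load 72 at a = 1.6: Pab(L + a)/(6LEI) = 147.5/EI
  at A: triangular load, peak 10: w₀L³/(45EI) = 113.8/EI
  at B: triangular load, peak 10: 7w₀L³/(360EI) = 99.56/EI
  θ_A0 = 335/EI,  θ_B0 = 247/EI
Flexibility coefficients: a unit moment at one end gives L/(3EI) there and L/(6EI) at the far end, so f₁₁ = f₂₂ = 2.667/EI and f₁₂ = f₂₁ = 1.333/EI.
Compatibility — zero rotation at each built-in end:
  2.667 M_A + 1.333 M_B = 335
  1.333 M_A + 2.667 M_B = 247
Solving the pair gives M_A = 105.7 kN·m and M_B = 39.77 kN·m (hogging).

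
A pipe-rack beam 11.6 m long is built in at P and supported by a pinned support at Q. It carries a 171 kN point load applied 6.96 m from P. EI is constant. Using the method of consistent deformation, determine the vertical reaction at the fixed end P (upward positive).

R_P = 97.13 kN

Release the roller at Q. Primary structure: cantilever fixed at P.
Primary-structure tip deflection at Q by superposition:
  point load 171 at a = 6.96: Pa²(3L − a)/(6EI) = 38436/EI
Flexibility coefficient — unit upward force at Q: δ_{QQ} = L³/(3EI) = 520.3/EI.
Compatibility at Q: δ_0 − R_Q·δ_{QQ} = 0, so R_Q = 38436/520.3 = 73.87 kN.
Vertical equilibrium: R_P = ΣP − R_Q = 171 − 73.87 = 97.13 kN.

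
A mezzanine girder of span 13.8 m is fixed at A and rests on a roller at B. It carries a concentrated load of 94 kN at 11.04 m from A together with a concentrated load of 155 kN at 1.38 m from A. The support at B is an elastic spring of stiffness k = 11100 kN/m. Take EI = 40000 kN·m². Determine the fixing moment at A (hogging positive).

M_A = 311.3 kN·m

Take the reaction at B as the redundant and release it; the primary structure is a cantilever fixed at A.
Free-end deflection of the primary structure under the applied loading (downward +):
  point load 94 at a = 11.04: Pa²(3L − a)/(6EI) = 57972/EI
  point load 155 at a = 1.38: Pa²(3L − a)/(6EI) = 1969/EI
  δ_0 = 59941/EI
Flexibility coefficient — unit upward force at B: δ_{BB} = L³/(3EI) = 876/EI.
With EI = 40000 kN·m²: δ_0 = 1.4985 m and δ_{BB} = 0.021901 m/kN.
Compatibility — the spring shortens by R_B/k under the reaction it provides: δ_0 − R_B·δ_{BB} = R_B/k. With 1/k = 0.00009 m/kN, R_B = δ_0 / (δ_{BB} + 1/k) = 1.4985 / (0.021901 + 0.00009) = 68.14 kN.
Moment equilibrium about A: M_A = Σ(load moments about A) − R_B·L = 1252 − 68.14×13.8 = 311.3 kN·m.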